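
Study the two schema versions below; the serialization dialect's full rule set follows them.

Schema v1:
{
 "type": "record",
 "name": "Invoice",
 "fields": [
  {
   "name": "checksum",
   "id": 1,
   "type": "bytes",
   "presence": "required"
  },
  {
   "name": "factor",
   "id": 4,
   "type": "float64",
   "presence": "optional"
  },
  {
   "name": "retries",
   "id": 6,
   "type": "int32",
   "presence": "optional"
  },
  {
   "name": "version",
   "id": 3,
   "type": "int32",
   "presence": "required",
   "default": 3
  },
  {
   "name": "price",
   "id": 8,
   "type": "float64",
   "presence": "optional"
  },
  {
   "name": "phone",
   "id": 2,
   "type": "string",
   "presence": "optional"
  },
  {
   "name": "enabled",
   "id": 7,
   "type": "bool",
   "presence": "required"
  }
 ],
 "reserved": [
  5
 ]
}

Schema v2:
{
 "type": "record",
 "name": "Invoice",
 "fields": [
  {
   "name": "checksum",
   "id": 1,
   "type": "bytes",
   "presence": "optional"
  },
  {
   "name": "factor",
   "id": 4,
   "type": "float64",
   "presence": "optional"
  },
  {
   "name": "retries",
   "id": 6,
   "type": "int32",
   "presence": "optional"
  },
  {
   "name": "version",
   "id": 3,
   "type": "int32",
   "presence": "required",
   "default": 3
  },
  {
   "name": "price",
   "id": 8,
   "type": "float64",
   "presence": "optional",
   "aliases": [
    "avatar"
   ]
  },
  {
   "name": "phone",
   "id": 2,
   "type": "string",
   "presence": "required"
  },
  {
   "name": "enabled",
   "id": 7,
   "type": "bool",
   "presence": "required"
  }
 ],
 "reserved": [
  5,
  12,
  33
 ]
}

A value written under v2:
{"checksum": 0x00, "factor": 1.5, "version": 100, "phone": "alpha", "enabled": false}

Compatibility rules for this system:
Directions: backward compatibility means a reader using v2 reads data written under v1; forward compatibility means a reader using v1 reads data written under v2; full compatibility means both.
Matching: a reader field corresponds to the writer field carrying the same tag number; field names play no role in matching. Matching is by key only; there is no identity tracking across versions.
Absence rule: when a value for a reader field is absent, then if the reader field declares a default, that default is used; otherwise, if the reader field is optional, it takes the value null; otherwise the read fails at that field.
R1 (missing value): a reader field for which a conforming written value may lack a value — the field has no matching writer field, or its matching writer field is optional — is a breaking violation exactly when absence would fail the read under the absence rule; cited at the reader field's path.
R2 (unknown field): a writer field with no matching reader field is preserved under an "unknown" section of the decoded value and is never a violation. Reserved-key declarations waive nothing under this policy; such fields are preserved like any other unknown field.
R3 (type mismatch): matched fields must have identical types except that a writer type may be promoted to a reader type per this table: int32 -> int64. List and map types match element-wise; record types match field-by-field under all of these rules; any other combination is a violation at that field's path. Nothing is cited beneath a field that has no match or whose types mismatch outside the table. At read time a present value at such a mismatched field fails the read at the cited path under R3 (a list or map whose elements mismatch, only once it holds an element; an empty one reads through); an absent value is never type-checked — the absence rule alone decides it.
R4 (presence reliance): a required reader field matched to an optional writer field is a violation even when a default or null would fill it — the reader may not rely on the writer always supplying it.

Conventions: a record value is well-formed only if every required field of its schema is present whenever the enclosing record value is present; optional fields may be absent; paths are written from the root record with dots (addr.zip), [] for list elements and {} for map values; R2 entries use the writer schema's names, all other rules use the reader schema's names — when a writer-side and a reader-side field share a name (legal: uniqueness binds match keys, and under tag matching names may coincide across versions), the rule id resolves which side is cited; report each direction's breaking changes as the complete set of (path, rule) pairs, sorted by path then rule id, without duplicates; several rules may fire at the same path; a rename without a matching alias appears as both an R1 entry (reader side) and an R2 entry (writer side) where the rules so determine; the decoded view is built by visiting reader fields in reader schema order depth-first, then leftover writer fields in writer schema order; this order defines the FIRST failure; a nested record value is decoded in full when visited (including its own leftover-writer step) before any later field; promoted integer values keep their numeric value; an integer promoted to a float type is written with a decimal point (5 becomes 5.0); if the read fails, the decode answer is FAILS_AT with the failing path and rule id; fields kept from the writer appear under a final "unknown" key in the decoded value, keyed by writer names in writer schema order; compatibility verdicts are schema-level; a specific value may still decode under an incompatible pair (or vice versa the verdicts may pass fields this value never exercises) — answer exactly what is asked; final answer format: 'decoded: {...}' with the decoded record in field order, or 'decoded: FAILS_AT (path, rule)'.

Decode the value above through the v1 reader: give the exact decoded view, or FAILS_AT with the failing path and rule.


in Invoice below, arrows point writer -> reader
decode (reader v1):
  checksum := 0x00
  factor := 1.5
  retries := null (missing; optional => null)
  version := 100
  price := null (missing; optional => null)
  phone := "alpha"
  enabled := false
  => decoded: {"checksum": 0x00, "factor": 1.5, "retries": null, "version": 100, "price": null, "phone": "alpha", "enabled": false}
diffs on Invoice not affecting the asked answer:
  field checksum in record Invoice: required changed to optional -> a verdict-level change on Invoice — the shown value reads the same
  field phone in record Invoice: optional changed to required -> a verdict-level change on Invoice — the shown value reads the same

decoded: {"checksum": 0x00, "factor": 1.5, "retries": null, "version": 100, "price": null, "phone": "alpha", "enabled": false}


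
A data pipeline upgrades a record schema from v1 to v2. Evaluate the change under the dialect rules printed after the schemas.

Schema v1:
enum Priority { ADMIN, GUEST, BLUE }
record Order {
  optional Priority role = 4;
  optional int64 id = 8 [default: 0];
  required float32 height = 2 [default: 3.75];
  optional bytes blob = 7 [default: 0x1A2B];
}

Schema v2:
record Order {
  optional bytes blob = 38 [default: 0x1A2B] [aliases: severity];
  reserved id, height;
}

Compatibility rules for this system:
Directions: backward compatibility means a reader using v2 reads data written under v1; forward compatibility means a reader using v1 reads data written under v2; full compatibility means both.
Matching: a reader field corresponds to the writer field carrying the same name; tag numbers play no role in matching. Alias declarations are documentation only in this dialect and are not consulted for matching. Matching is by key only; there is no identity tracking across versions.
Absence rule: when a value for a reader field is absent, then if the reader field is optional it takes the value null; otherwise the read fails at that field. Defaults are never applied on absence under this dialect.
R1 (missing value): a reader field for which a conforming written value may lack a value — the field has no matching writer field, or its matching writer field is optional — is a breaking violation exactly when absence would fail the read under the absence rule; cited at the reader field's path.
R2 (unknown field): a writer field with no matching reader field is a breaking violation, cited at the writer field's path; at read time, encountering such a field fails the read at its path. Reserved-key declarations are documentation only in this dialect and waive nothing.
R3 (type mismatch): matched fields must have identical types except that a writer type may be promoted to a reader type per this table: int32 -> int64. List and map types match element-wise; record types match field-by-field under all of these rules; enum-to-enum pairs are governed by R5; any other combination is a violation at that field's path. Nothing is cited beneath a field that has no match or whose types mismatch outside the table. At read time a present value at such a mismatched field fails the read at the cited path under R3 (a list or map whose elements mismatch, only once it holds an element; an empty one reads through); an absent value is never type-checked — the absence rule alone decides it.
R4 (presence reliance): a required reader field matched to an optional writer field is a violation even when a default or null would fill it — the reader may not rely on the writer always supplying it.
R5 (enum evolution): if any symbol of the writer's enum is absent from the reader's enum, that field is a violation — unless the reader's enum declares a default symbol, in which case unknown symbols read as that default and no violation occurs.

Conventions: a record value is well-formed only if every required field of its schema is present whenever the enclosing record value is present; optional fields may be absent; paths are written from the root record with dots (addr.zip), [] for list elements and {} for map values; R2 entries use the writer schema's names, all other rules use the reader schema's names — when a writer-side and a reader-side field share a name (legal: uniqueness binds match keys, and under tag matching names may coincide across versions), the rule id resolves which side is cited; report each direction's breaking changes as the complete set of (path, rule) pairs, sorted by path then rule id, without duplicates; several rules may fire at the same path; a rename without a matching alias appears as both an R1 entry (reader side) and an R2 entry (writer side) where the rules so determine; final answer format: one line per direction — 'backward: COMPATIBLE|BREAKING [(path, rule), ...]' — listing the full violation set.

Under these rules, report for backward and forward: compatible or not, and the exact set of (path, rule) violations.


backward: BREAKING [(height, R2), (id, R2), (role, R2)]; forward: BREAKING [(height, R1)]

arrows below run writer -> reader for Order
backward on Order — v2 reading data written by v1:
  bytes -> bytes, writer optional: blob aligns to blob
  writer role: unknown to reader
  writer id: unknown to reader
  writer height: unknown to reader
  rule R2 violated at height
  rule R2 violated at id
  rule R2 violated at role
  => 3 violation(s): backward is BREAKING for Order
forward on Order — v1 reading data written by v2:
  role: no writer match
  id: no writer match
  height: no writer match
  bytes -> bytes, writer optional: blob aligns to blob
  rule R1 violated at height
  => 1 violation(s): forward is BREAKING for Order


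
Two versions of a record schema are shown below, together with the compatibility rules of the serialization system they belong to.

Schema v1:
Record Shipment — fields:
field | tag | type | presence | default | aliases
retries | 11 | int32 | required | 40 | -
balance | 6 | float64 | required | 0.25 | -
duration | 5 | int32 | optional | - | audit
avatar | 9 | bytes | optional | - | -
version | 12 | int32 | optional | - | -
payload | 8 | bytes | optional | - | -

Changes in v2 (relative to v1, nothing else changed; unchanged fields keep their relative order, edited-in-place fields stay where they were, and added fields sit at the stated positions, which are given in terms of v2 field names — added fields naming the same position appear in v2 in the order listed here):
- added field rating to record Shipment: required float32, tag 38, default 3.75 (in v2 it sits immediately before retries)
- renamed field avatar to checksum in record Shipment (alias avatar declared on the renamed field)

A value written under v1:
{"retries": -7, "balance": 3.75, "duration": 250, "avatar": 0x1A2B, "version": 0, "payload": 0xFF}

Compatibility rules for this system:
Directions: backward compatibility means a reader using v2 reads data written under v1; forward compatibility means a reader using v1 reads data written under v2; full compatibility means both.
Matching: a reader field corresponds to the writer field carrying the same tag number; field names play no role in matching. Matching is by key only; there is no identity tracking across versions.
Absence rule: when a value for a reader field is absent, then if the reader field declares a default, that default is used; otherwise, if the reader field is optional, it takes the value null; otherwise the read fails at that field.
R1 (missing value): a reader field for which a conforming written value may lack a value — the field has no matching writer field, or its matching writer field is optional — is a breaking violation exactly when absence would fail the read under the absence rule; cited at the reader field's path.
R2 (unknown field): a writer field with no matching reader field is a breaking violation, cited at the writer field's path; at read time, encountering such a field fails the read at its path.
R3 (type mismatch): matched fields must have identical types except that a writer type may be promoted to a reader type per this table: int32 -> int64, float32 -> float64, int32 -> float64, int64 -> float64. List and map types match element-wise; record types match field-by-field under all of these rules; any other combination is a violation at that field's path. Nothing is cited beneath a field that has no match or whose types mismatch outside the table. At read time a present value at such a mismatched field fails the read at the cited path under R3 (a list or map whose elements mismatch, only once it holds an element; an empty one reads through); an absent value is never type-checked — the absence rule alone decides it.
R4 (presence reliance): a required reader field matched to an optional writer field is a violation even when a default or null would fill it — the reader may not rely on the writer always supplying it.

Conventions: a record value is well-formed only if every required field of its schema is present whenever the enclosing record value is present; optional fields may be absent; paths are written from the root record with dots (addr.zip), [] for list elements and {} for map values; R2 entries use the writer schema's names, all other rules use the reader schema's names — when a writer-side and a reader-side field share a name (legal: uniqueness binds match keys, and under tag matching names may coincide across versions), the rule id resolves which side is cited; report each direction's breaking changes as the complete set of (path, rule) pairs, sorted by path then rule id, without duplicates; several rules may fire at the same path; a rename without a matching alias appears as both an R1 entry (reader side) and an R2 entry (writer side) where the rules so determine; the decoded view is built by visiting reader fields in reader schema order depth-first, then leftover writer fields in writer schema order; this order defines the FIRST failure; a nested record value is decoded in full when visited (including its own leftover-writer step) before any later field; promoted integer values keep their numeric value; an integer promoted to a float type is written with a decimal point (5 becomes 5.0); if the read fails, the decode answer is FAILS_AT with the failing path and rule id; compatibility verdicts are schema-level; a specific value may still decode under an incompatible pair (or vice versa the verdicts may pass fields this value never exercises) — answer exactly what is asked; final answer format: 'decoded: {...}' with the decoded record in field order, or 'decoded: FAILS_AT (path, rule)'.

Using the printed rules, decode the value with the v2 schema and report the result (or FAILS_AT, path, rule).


each type pair in Shipment: writer, then reader
decode (reader v2):
  rating := 3.75 (no value, default fills)
  retries := -7
  balance := 3.75
  duration := 250
  checksum := 0x1A2B (from writer avatar)
  version := 0
  payload := 0xFF
  => decoded: {"rating": 3.75, "retries": -7, "balance": 3.75, "duration": 250, "checksum": 0x1A2B, "version": 0, "payload": 0xFF}

decoded: {"rating": 3.75, "retries": -7, "balance": 3.75, "duration": 250, "checksum": 0x1A2B, "version": 0, "payload": 0xFF}


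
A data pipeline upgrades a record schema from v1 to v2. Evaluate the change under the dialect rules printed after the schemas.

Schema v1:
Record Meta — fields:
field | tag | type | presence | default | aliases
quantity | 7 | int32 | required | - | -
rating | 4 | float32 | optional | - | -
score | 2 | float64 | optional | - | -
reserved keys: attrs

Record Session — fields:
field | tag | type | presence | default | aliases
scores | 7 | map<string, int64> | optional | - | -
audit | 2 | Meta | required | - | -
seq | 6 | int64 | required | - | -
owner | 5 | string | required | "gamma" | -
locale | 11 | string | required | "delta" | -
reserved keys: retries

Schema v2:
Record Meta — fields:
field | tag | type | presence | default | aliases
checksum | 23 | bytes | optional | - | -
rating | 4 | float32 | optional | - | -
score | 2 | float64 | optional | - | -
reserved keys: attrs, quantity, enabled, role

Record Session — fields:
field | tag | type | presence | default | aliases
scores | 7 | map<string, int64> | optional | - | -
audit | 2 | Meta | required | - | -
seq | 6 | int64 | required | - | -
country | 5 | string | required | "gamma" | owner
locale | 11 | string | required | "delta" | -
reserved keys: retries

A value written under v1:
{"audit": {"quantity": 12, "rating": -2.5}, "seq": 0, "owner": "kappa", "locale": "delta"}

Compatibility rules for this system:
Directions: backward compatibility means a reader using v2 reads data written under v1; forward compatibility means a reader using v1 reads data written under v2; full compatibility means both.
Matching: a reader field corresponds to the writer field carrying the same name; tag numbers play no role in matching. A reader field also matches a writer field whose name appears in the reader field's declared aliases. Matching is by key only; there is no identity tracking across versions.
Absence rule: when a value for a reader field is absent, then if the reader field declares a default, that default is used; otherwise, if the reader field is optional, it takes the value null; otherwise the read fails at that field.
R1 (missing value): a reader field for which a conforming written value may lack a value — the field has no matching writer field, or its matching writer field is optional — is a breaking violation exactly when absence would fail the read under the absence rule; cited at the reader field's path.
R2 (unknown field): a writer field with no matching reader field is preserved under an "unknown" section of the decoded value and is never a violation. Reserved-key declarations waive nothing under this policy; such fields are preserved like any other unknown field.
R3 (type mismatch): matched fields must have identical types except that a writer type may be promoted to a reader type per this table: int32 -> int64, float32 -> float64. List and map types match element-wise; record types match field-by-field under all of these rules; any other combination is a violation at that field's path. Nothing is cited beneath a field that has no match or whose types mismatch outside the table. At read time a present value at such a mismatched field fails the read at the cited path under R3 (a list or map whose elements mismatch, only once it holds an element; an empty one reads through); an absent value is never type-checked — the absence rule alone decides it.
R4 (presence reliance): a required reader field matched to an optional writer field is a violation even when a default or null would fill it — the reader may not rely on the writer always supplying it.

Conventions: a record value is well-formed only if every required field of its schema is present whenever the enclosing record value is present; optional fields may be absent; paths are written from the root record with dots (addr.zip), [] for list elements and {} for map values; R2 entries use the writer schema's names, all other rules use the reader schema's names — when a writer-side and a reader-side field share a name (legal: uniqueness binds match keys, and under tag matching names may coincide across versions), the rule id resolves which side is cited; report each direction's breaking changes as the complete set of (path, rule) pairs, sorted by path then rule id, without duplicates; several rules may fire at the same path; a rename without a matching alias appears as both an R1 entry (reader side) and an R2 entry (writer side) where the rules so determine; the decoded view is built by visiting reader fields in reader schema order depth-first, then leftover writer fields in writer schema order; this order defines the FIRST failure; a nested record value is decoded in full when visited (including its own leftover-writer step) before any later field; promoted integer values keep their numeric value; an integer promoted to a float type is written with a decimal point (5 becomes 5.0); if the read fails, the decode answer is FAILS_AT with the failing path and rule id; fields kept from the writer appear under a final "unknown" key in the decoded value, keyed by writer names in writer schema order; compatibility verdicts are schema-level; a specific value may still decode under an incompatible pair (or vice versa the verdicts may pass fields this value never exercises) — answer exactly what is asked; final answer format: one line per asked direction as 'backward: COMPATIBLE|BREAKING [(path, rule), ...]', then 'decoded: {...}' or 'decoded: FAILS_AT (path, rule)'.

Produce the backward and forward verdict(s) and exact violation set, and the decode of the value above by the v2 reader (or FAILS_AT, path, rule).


backward: COMPATIBLE []; forward: BREAKING [(audit.quantity, R1)]; decoded: {"scores": null, "audit": {"checksum": null, "rating": -2.5, "score": null, "unknown": {"quantity": 12}}, "seq": 0, "country": "kappa", "locale": "delta"}

each type pair in Session: writer, then reader
backward on Session — v2 reading data written by v1:
  scores <- scores (map<string, int64> -> map<string, int64>, writer optional)
  audit <- audit (Meta -> Meta, writer required)
  seq <- seq (int64 -> int64, writer required)
  country <- owner (string -> string, writer required)
  locale <- locale (string -> string, writer required)
  audit.checksum has no writer counterpart
  audit.rating <- audit.rating (float32 -> float32, writer optional)
  audit.score <- audit.score (float64 -> float64, writer optional)
  leftover writer field: audit.quantity
  => backward verdict for Session: COMPATIBLE, no violations
forward on Session — v1 reading data written by v2:
  scores <- scores (map<string, int64> -> map<string, int64>, writer optional)
  audit <- audit (Meta -> Meta, writer required)
  seq <- seq (int64 -> int64, writer required)
  owner has no writer counterpart
  locale <- locale (string -> string, writer required)
  leftover writer field: country
  audit.quantity has no writer counterpart
  audit.rating <- audit.rating (float32 -> float32, writer optional)
  audit.score <- audit.score (float64 -> float64, writer optional)
  leftover writer field: audit.checksum
  violation R1 at audit.quantity
  => 1 violation(s): forward is BREAKING for Session
decode (reader v2):
  scores := null (missing; optional => null)
  audit.checksum := null (missing; optional => null)
  audit.rating := -2.5
  audit.score := null (missing; optional => null)
  writer audit.quantity: kept under "unknown"
  seq := 0
  country := "kappa" (from writer owner)
  locale := "delta"
  => decoded: {"scores": null, "audit": {"checksum": null, "rating": -2.5, "score": null, "unknown": {"quantity": 12}}, "seq": 0, "country": "kappa", "locale": "delta"}


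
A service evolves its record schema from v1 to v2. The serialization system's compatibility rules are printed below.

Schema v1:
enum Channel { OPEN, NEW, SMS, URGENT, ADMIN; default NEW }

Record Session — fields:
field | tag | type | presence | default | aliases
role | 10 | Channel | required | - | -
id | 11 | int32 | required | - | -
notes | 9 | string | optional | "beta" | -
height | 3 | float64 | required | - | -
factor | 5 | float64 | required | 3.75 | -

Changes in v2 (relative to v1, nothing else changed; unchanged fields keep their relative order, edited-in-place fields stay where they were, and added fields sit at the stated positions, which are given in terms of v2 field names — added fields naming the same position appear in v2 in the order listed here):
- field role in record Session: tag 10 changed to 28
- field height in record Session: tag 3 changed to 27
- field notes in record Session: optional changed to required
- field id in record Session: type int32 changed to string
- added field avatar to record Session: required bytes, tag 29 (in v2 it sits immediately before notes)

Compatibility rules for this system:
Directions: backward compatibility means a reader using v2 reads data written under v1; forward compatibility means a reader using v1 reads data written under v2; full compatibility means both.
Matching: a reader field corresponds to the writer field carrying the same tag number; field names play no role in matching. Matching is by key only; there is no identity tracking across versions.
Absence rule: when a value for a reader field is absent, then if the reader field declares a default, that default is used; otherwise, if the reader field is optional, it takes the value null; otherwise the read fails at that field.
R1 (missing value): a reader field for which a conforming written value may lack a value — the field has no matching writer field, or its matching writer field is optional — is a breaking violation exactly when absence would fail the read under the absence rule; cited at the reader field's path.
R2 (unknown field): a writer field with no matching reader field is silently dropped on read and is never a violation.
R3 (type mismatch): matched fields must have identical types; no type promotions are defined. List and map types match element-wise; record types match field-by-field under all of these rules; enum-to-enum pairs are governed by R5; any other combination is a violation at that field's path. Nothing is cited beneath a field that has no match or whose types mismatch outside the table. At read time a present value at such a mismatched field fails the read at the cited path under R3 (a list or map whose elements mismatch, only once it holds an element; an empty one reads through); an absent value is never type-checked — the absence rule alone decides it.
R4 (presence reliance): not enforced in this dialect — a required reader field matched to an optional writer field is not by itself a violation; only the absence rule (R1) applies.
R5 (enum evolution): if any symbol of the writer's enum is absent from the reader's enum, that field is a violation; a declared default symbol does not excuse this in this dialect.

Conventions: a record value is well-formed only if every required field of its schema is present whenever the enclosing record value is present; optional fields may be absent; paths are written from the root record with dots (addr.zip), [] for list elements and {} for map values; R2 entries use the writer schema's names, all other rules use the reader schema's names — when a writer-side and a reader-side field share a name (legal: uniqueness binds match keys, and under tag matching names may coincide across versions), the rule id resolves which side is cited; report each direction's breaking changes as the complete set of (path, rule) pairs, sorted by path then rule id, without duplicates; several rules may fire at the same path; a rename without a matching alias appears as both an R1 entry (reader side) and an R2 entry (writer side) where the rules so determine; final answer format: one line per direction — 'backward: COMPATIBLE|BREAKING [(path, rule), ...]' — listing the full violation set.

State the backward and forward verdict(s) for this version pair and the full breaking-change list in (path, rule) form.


backward: BREAKING [(avatar, R1), (height, R1), (id, R3), (role, R1)]; forward: BREAKING [(height, R1), (id, R3), (role, R1)]

the writer's type comes first in each Session pair
backward on Session — v2 reading data written by v1:
  role: no writer match
  id: paired with writer id (int32 -> string; writer required)
  avatar: no writer match
  notes: paired with writer notes (string -> string; writer optional)
  height: no writer match
  factor: paired with writer factor (float64 -> float64; writer required)
  writer field role has no reader counterpart
  writer field height has no reader counterpart
  violation R1 at avatar
  violation R1 at height
  violation R3 at id
  violation R1 at role
  => backward: BREAKING (4)
forward on Session — v1 reading data written by v2:
  role: no writer match
  id: paired with writer id (string -> int32; writer required)
  notes: paired with writer notes (string -> string; writer required)
  height: no writer match
  factor: paired with writer factor (float64 -> float64; writer required)
  writer field role has no reader counterpart
  writer field avatar has no reader counterpart
  writer field height has no reader counterpart
  violation R1 at height
  violation R3 at id
  violation R1 at role
  => forward: BREAKING (3)


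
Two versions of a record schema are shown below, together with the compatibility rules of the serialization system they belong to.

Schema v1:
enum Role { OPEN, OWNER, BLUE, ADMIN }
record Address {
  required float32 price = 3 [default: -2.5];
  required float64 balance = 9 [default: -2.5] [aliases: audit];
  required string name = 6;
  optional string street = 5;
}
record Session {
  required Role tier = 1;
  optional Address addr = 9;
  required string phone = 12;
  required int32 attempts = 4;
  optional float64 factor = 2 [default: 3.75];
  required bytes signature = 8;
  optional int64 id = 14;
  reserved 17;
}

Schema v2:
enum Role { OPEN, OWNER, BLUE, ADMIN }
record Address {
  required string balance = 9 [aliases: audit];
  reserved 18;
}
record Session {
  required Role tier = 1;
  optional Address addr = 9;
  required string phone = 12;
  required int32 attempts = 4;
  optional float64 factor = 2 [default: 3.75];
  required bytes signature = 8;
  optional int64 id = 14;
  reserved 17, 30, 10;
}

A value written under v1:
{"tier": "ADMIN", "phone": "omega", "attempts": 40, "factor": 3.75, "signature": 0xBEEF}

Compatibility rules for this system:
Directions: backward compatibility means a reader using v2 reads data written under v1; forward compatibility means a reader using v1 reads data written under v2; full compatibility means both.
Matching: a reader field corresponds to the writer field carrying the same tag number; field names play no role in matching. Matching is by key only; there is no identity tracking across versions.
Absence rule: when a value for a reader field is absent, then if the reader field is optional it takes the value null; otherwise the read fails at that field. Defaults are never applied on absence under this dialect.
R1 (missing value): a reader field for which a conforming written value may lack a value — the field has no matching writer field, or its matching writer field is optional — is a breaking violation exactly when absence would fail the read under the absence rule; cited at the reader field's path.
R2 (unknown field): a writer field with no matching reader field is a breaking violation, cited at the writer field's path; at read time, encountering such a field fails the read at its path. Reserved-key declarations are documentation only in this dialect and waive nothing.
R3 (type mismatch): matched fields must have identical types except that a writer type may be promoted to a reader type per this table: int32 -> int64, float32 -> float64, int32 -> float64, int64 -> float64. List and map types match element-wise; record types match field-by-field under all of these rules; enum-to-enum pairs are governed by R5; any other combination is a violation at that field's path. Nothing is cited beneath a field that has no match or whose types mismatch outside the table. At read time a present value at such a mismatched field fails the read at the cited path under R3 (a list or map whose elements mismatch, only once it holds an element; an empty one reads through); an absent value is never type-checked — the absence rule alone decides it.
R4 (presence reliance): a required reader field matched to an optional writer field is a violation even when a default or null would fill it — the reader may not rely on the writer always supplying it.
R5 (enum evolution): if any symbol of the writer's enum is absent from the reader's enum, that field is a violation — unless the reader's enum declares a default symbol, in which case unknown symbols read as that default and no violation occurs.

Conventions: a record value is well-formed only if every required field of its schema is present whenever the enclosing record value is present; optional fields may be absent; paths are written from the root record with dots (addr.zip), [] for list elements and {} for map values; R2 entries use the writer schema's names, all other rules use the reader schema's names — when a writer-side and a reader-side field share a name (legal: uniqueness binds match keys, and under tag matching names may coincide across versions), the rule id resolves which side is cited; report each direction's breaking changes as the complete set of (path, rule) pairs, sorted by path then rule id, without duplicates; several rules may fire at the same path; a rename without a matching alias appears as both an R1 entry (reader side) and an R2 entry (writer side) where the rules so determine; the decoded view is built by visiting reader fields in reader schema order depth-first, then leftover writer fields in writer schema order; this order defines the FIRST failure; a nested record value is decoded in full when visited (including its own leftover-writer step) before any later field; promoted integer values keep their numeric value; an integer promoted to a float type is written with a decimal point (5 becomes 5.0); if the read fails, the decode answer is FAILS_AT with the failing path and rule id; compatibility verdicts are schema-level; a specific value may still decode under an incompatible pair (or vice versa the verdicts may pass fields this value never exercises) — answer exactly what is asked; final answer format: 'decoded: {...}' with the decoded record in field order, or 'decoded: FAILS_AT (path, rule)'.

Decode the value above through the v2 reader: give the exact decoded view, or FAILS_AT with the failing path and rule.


each type pair in Session: writer, then reader
decoding the Session value with the v2 reader:
  tier := "ADMIN"
  addr := null (missing; optional => null)
  phone := "omega"
  attempts := 40
  factor := 3.75
  signature := 0xBEEF
  id := null (missing; optional => null)
  => decoded: {"tier": "ADMIN", "addr": null, "phone": "omega", "attempts": 40, "factor": 3.75, "signature": 0xBEEF, "id": null}
diffs on Session not affecting the asked answer:
  removed field street from record Address -> matters for Session compatibility verdicts, not for this value's decode
  removed field name from record Address -> matters for Session compatibility verdicts, not for this value's decode
  field balance in record Address: type float64 changed to string (its default is dropped) -> matters for Session compatibility verdicts, not for this value's decode
  removed field price from record Address -> matters for Session compatibility verdicts, not for this value's decode

decoded: {"tier": "ADMIN", "addr": null, "phone": "omega", "attempts": 40, "factor": 3.75, "signature": 0xBEEF, "id": null}


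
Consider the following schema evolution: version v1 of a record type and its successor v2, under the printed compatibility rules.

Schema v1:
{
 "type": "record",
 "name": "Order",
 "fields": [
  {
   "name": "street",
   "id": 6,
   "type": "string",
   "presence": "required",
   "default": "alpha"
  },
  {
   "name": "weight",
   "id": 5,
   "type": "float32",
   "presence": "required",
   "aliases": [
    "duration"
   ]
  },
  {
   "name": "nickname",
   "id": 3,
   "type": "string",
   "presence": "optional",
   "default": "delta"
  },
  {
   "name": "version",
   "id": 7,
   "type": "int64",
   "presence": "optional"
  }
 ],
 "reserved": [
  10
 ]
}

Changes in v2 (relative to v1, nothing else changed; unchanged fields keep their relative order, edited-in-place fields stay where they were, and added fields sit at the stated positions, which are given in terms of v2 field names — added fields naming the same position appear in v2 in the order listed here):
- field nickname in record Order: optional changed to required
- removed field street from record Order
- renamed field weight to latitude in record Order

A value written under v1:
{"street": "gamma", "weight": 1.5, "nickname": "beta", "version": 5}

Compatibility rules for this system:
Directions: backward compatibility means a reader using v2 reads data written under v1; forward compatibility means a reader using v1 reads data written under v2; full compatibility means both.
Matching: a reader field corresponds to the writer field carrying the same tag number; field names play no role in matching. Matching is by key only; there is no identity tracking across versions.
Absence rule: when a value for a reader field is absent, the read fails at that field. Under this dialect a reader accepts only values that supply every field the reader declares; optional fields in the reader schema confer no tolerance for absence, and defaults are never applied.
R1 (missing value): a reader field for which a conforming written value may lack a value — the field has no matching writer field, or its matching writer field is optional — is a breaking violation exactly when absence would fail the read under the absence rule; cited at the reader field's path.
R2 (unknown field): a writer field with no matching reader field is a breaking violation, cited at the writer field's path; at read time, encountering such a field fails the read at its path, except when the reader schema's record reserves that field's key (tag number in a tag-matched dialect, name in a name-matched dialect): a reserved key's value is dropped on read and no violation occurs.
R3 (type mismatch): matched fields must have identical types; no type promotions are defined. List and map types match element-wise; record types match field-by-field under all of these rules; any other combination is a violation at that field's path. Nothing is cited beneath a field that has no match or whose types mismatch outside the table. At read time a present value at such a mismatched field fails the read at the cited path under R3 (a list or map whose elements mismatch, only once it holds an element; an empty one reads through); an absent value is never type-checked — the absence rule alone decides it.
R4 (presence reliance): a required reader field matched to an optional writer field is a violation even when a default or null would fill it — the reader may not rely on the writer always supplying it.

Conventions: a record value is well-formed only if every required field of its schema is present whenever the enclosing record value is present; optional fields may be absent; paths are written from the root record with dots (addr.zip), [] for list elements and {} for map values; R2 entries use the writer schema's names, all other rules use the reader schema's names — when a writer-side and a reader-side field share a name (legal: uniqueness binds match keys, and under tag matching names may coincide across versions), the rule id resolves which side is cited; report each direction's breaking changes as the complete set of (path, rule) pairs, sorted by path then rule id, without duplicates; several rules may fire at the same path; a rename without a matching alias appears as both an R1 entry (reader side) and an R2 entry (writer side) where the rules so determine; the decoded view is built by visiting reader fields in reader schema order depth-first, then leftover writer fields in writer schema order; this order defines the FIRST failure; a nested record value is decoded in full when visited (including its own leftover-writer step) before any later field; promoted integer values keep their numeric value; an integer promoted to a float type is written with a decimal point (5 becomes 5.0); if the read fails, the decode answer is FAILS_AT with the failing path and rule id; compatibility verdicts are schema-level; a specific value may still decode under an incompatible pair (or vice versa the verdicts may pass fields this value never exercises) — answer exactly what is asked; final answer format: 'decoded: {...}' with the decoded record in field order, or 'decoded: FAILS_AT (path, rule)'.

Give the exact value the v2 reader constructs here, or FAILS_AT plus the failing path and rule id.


decoded: FAILS_AT (street, R2)

each type pair in Order: writer, then reader
decoding the Order value with the v2 reader:
  latitude := 1.5 (from writer weight)
  nickname := "beta"
  version := 5
  read fails at street under R2 (unknown field)
  => FAILS_AT (street, R2)
remaining Order differences; none change what is asked:
  field nickname in record Order: optional changed to required -> shifts the Order verdicts, not this decode
  renamed field weight to latitude in record Order -> no rule fires on it and the decoded Order view is identical with or without it
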